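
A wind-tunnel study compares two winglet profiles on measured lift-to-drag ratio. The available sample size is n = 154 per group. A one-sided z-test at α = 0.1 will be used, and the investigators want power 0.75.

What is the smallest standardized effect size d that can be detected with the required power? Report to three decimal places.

Required noncentrality: δ = z_{0.1} + z_{0.25} = 1.282 + 0.674 = 1.956.
δ = d·√(n/2) ⇒ d = δ/√(n/2) = 1.956/√(154/2) = 0.2229.

d ≈ 0.223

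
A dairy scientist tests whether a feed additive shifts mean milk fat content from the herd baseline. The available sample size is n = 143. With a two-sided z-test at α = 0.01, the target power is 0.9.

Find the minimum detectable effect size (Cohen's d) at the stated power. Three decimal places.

Need Φ(δ − 2.576) = 0.9, so δ = 2.576 + 1.282 = 3.857.
(The second rejection-region term Φ(−δ − z_{α/2}) is negligible and dropped.)
δ = d·√n ⇒ d = δ/√n = 3.857/√143 = 0.3226.

d ≈ 0.323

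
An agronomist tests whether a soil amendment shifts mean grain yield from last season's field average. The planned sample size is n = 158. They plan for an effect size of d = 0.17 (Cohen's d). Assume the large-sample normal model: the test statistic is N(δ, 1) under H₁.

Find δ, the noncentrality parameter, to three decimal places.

The noncentrality parameter scales effect size by the design's sample-size factor: δ = d·√n = 0.17 × √158 = 2.1369

δ ≈ 2.137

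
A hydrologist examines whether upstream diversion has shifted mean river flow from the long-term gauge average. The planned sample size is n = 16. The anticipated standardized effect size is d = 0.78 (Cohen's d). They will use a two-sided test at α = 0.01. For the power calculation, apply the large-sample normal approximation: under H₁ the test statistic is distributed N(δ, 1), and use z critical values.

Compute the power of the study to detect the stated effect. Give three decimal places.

Power ≈ 0.707

Noncentrality parameter: δ = d·√n = 0.78 × √16 = 3.1200
Critical value for a two-sided test at α = 0.01: z_{α/2} = 2.576.
Power = Φ(δ − 2.576) + Φ(−δ − 2.576) = Φ(0.544) + Φ(-5.696) = 0.7068 + 0.0000 = 0.7068.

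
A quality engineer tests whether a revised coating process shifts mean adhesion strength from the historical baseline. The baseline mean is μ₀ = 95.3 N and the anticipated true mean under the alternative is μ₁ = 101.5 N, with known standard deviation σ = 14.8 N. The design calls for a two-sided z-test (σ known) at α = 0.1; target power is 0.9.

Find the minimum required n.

n = 49

Standardized effect: d = |μ₁ − μ₀| / σ = |101.5 − 95.3| / 14.8 = 0.4189
For power 0.9 need Φ(δ − z_{0.05}) = 0.9, so δ = z_{0.05} + z_{0.10} = 1.645 + 1.282 = 2.926.
(Ignoring the negligible lower-tail rejection probability gives the usual closed-form inversion.)
δ = d·√n ⇒ n = (δ/d)² = (2.926 / 0.4189)² = 48.80.
Rounding up, n = 49.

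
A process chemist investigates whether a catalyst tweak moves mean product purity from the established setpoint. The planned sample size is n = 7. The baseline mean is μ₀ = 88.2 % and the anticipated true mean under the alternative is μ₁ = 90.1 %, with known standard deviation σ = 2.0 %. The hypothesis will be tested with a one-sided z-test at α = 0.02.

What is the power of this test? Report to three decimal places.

Standardized effect: d = |μ₁ − μ₀| / σ = |90.1 − 88.2| / 2.0 = 0.9500
Noncentrality parameter: δ = d·√n = 0.9500 × √7 = 2.5135
One-sided α = 0.02 → critical value z_{0.02} = 2.054.
Power = Φ(δ − 2.054) = Φ(0.460) = 0.6771.

Power ≈ 0.677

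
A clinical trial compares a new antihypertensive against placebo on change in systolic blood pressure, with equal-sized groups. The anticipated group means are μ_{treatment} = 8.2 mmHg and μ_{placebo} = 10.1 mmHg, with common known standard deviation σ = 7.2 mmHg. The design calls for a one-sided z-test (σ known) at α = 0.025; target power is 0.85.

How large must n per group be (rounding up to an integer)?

n = 258 per group

Standardized effect: d = |μ_{treatment} − μ_{placebo}| / σ = |8.2 − 10.1| / 7.2 = 0.2639
For power 0.85 need Φ(δ − z_{0.025}) = 0.85, so δ = z_{0.025} + z_{0.15} = 1.960 + 1.036 = 2.996.
δ = d·√(n/2) ⇒ n = 2(δ/d)² = 2 × (2.996 / 0.2639)² = 257.86.
Round up to the next whole unit.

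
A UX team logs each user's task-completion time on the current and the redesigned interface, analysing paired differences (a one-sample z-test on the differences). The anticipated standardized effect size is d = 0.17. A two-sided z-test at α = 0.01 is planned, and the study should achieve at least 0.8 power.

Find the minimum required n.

n = 405

Set Φ(δ − 2.576) = 0.8; then δ − 2.576 = Φ⁻¹(0.8) = 0.842, giving δ = 3.417.
(Ignoring the negligible lower-tail rejection probability gives the usual closed-form inversion.)
δ = d·√n ⇒ n = (δ/d)² = (3.417 / 0.17)² = 404.12.
Rounding up, n = 405.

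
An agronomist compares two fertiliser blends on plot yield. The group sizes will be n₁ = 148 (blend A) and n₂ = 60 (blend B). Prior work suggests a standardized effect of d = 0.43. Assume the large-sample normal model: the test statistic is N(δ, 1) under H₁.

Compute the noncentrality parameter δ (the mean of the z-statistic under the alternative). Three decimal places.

δ = d / √(1/n₁ + 1/n₂) = 0.43 / √(1/148 + 1/60) = 2.8096

δ ≈ 2.810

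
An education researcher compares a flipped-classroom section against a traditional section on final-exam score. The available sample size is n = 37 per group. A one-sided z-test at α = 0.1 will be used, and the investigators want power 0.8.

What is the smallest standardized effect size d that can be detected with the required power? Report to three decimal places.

d ≈ 0.494

Need Φ(δ − 1.282) = 0.8, so δ = 1.282 + 0.842 = 2.123.
δ = d·√(n/2) ⇒ d = δ/√(n/2) = 2.123/√(37/2) = 0.4936.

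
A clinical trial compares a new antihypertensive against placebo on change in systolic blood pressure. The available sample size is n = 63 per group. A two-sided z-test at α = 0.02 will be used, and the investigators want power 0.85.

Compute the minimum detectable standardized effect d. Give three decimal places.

Required noncentrality: δ = z_{0.01} + z_{0.15} = 2.326 + 1.036 = 3.363.
(The second rejection-region term Φ(−δ − z_{α/2}) is negligible and dropped.)
δ = d·√(n/2) ⇒ d = δ/√(n/2) = 3.363/√(63/2) = 0.5992.

d ≈ 0.599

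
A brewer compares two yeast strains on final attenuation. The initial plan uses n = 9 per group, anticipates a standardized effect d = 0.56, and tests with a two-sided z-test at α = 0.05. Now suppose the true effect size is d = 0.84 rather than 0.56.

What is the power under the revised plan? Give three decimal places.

With d = 0.84: δ = d·√(n/2) = 0.84 × √(9/2) = 1.7819. Critical value z_{0.025} = 1.960.
Revised power = Φ(δ − 1.960) + Φ(−δ − 1.960) = Φ(-0.178) + Φ(-3.742) = 0.4293 + 0.0001 = 0.4294.

Power ≈ 0.429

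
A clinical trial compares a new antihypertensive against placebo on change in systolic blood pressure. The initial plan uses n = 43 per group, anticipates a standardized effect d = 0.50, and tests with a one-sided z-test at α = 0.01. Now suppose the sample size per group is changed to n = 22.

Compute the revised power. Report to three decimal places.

Power ≈ 0.252

With n = 22 per group: δ = d·√(n/2) = 0.50 × √(22/2) = 1.6583. Critical value z_{0.01} = 2.326.
Revised power = P(Z > 2.326 − δ) = Φ(-0.668) = 0.2521.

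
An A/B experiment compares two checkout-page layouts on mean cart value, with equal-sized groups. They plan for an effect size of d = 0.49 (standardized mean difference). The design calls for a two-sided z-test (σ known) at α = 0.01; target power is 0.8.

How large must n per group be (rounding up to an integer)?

n = 98 per group

Set Φ(δ − 2.576) = 0.8; then δ − 2.576 = Φ⁻¹(0.8) = 0.842, giving δ = 3.417.
(The Φ(−δ − z_{α/2}) term is vanishingly small for δ > 0 and is dropped in the standard sample-size formula.)
δ = d·√(n/2) ⇒ n = 2(δ/d)² = 2 × (3.417 / 0.49)² = 97.28.
Rounding up, n = 98 per group.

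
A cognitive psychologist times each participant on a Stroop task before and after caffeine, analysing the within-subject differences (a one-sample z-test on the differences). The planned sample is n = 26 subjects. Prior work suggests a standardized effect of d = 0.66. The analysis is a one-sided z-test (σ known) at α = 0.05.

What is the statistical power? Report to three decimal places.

Noncentrality parameter: δ = d·√n = 0.66 × √26 = 3.3654
One-sided α = 0.05 → critical value z_{0.05} = 1.645.
Power = Φ(δ − 1.645) = Φ(1.720) = 0.9573.

Power ≈ 0.957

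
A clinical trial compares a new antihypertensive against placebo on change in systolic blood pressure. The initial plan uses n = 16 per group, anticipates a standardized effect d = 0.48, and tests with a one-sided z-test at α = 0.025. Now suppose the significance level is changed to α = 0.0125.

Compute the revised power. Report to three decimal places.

δ = d·√(n/2) = 0.48 × √(16/2) = 1.3576 (unchanged). New critical value: z_{0.0125} = 2.241.
Revised power = P(Z > 2.241 − δ) = Φ(-0.884) = 0.1884.

Power ≈ 0.188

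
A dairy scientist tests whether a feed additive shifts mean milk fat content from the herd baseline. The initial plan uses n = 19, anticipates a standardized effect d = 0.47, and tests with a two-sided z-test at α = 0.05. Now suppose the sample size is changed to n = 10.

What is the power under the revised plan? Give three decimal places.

Power ≈ 0.318

With n = 10: δ = d·√n = 0.47 × √10 = 1.4863. Critical value z_{0.025} = 1.960.
Revised power = Φ(δ − 1.960) + Φ(−δ − 1.960) = Φ(-0.474) + Φ(-3.446) = 0.3179 + 0.0003 = 0.3181.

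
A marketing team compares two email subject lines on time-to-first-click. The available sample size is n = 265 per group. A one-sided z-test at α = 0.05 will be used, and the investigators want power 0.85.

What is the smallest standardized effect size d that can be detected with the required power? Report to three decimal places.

Required noncentrality: δ = z_{0.05} + z_{0.15} = 1.645 + 1.036 = 2.681.
δ = d·√(n/2) ⇒ d = δ/√(n/2) = 2.681/√(265/2) = 0.2329.

d ≈ 0.233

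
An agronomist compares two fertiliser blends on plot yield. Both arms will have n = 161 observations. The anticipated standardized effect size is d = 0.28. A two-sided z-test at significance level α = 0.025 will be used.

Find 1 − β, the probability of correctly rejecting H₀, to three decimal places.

Noncentrality parameter: δ = d·√(n/2) = 0.28 × √(161/2) = 2.5122
Two-sided α = 0.025 → critical value z_{0.0125} = 2.241.
Power = Φ(δ − 2.241) + Φ(−δ − 2.241) = Φ(0.271) + Φ(-4.754) = 0.6067 + 0.0000 = 0.6067.

Power ≈ 0.607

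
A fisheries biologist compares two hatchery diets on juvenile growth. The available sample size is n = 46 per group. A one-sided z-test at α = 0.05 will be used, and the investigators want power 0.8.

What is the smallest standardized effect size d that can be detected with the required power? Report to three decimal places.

Required noncentrality: δ = z_{0.05} + z_{0.20} = 1.645 + 0.842 = 2.486.
δ = d·√(n/2) ⇒ d = δ/√(n/2) = 2.486/√(46/2) = 0.5185.

d ≈ 0.518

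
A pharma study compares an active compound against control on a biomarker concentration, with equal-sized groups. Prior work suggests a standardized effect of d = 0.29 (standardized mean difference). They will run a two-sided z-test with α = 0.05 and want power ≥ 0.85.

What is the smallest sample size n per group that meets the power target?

For power 0.85 need Φ(δ − z_{0.025}) = 0.85, so δ = z_{0.025} + z_{0.15} = 1.960 + 1.036 = 2.996.
(The Φ(−δ − z_{α/2}) term is vanishingly small for δ > 0 and is dropped in the standard sample-size formula.)
δ = d·√(n/2) ⇒ n = 2(δ/d)² = 2 × (2.996 / 0.29)² = 213.52.
Rounding up, n = 214 per group.

n = 214 per group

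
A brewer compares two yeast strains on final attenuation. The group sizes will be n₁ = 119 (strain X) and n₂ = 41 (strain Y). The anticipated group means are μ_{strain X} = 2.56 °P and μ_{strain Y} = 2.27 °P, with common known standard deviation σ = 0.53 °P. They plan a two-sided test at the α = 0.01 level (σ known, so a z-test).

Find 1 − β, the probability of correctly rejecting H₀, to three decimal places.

Standardized effect: d = |μ_{strain X} − μ_{strain Y}| / σ = |2.56 − 2.27| / 0.53 = 0.5472
Noncentrality parameter: δ = d / √(1/n₁ + 1/n₂) = 0.5472 / √(1/119 + 1/41) = 3.0215
Critical value for a two-sided test at α = 0.01: z_{α/2} = 2.576.
Power = Φ(δ − 2.576) + Φ(−δ − 2.576) = Φ(0.446) + Φ(-5.597) = 0.6721 + 0.0000 = 0.6721.

Power ≈ 0.672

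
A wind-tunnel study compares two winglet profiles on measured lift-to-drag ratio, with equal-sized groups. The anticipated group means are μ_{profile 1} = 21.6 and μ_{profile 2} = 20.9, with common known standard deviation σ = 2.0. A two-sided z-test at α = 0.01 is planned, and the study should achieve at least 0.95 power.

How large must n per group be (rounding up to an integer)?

Standardized effect: d = |μ_{profile 1} − μ_{profile 2}| / σ = |21.6 − 20.9| / 2.0 = 0.3500
Set Φ(δ − 2.576) = 0.95; then δ − 2.576 = Φ⁻¹(0.95) = 1.645, giving δ = 4.221.
(The Φ(−δ − z_{α/2}) term is vanishingly small for δ > 0 and is dropped in the standard sample-size formula.)
δ = d·√(n/2) ⇒ n = 2(δ/d)² = 2 × (4.221 / 0.3500)² = 290.84.
Round up to the next whole unit.

n = 291 per group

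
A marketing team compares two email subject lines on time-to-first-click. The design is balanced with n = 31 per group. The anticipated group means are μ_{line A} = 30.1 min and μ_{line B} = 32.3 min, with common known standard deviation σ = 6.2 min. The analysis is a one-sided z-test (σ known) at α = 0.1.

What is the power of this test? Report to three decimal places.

Power ≈ 0.546

Standardized effect: d = |μ_{line A} − μ_{line B}| / σ = |30.1 − 32.3| / 6.2 = 0.3548
Noncentrality parameter: δ = d·√(n/2) = 0.3548 × √(31/2) = 1.3970
One-sided α = 0.1 → critical value z_{0.1} = 1.282.
Power = P(Z > 1.282 − δ) = Φ(0.115) = 0.5460.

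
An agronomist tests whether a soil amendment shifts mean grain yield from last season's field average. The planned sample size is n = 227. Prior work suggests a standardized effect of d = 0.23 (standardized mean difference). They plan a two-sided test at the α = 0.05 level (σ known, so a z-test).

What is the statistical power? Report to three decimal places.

Power ≈ 0.934

Noncentrality parameter: δ = d·√n = 0.23 × √227 = 3.4653
Critical value for a two-sided test at α = 0.05: z_{α/2} = 1.960.
Power = Φ(δ − 1.960) + Φ(−δ − 1.960) = Φ(1.505) + Φ(-5.425) = 0.9339 + 0.0000 = 0.9339.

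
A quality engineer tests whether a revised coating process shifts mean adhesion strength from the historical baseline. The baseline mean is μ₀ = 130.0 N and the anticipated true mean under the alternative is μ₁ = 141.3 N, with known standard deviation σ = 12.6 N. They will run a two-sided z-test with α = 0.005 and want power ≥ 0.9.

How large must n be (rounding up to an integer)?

n = 21

Standardized effect: d = |μ₁ − μ₀| / σ = |141.3 − 130.0| / 12.6 = 0.8968
Set Φ(δ − 2.807) = 0.9; then δ − 2.807 = Φ⁻¹(0.9) = 1.282, giving δ = 4.089.
(For δ > 0 the lower-tail rejection region contributes negligibly to power, so the one-term inversion is standard.)
δ = d·√n ⇒ n = (δ/d)² = (4.089 / 0.8968)² = 20.78.
Round up to the next whole unit.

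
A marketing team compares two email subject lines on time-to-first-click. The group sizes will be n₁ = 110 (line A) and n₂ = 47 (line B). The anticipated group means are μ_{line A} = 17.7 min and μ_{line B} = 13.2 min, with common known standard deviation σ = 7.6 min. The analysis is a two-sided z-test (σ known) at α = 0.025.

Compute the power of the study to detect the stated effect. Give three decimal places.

Power ≈ 0.876

Standardized effect: d = |μ_{line A} − μ_{line B}| / σ = |17.7 − 13.2| / 7.6 = 0.5921
Noncentrality parameter: δ = d / √(1/n₁ + 1/n₂) = 0.5921 / √(1/110 + 1/47) = 3.3978
Two-sided α = 0.025 → critical value z_{0.0125} = 2.241.
Power = Φ(δ − 2.241) + Φ(−δ − 2.241) = Φ(1.156) + Φ(-5.639) = 0.8762 + 0.0000 = 0.8762.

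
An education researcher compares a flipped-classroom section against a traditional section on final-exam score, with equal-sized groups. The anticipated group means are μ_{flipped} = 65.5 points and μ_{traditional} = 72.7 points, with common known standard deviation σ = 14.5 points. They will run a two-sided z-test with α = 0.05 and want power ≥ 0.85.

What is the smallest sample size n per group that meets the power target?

n = 73 per group

Standardized effect: d = |μ_{flipped} − μ_{traditional}| / σ = |65.5 − 72.7| / 14.5 = 0.4966
Set Φ(δ − 1.960) = 0.85; then δ − 1.960 = Φ⁻¹(0.85) = 1.036, giving δ = 2.996.
(The Φ(−δ − z_{α/2}) term is vanishingly small for δ > 0 and is dropped in the standard sample-size formula.)
δ = d·√(n/2) ⇒ n = 2(δ/d)² = 2 × (2.996 / 0.4966)² = 72.83.
Rounding up, n = 73 per group.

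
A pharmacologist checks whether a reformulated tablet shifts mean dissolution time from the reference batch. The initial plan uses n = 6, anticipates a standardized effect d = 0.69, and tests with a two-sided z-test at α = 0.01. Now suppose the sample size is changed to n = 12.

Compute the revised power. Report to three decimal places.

Power ≈ 0.426

With n = 12: δ = d·√n = 0.69 × √12 = 2.3902. Critical value z_{0.005} = 2.576.
Revised power = Φ(δ − 2.576) + Φ(−δ − 2.576) = Φ(-0.186) + Φ(-4.966) = 0.4264 + 0.0000 = 0.4264.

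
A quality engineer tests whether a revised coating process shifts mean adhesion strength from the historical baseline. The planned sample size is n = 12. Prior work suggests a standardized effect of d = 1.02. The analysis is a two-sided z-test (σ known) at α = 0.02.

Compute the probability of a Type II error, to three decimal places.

β ≈ 0.114

Noncentrality parameter: δ = d·√n = 1.02 × √12 = 3.5334
Two-sided α = 0.02 → critical value z_{0.01} = 2.326.
Power = Φ(δ − 2.326) + Φ(−δ − 2.326) = Φ(1.207) + Φ(-5.860) = 0.8863 + 0.0000 = 0.8863.
Type II error: β = 1 − power = 1 − 0.8863 = 0.1137.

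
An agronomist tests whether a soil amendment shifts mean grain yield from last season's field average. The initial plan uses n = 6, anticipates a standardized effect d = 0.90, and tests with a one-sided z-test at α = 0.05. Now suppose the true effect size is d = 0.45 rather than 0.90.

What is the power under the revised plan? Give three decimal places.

With d = 0.45: δ = d·√n = 0.45 × √6 = 1.1023. Critical value z_{0.05} = 1.645.
Revised power = Φ(δ − 1.645) = Φ(-0.543) = 0.2937.

Power ≈ 0.294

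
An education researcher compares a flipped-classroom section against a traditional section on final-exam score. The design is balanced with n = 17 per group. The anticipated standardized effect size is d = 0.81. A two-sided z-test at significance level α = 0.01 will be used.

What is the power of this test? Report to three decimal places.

Noncentrality parameter: λ = d·√(n/2) = 0.81 × √(17/2) = 2.3615
Critical value for a two-sided test at α = 0.01: z_{α/2} = 2.576.
Power = Φ(λ − 2.576) + Φ(−λ − 2.576) = Φ(-0.214) + Φ(-4.937) = 0.4152 + 0.0000 = 0.4152.

Power ≈ 0.415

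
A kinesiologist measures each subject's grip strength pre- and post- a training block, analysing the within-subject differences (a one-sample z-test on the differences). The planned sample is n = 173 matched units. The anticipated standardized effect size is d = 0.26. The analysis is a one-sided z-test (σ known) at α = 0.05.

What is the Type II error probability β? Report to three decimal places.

β ≈ 0.038

Noncentrality parameter: δ = d·√n = 0.26 × √173 = 3.4198
One-sided α = 0.05 → critical value z_{0.05} = 1.645.
Power = P(Z > 1.645 − δ) = Φ(1.775) = 0.9620.
Type II error: β = 1 − power = 1 − 0.9620 = 0.0380.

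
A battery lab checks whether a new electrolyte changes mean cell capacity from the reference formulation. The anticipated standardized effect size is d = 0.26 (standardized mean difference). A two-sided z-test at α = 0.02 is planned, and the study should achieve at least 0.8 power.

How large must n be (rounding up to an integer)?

n = 149

Set Φ(δ − 2.326) = 0.8; then δ − 2.326 = Φ⁻¹(0.8) = 0.842, giving δ = 3.168.
(Ignoring the negligible lower-tail rejection probability gives the usual closed-form inversion.)
δ = d·√n ⇒ n = (δ/d)² = (3.168 / 0.26)² = 148.46.
Round up to the next whole unit.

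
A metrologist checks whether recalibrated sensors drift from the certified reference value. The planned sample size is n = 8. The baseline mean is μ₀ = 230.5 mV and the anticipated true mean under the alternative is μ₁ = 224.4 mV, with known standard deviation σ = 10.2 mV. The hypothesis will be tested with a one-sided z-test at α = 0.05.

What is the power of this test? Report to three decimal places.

Power ≈ 0.519

Standardized effect: d = |μ₁ − μ₀| / σ = |224.4 − 230.5| / 10.2 = 0.5980
Noncentrality parameter: δ = d·√n = 0.5980 × √8 = 1.6915
Critical value for a one-sided test at α = 0.05: z_α = 1.645.
Power = P(Z > 1.645 − δ) = Φ(0.047) = 0.5186.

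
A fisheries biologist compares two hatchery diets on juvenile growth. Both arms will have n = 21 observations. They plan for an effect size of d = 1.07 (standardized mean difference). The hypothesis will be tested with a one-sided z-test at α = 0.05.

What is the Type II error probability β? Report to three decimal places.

β ≈ 0.034

Noncentrality parameter: δ = d·√(n/2) = 1.07 × √(21/2) = 3.4672
Critical value for a one-sided test at α = 0.05: z_α = 1.645.
Power = P(Z > 1.645 − δ) = Φ(1.822) = 0.9658.
Type II error: β = 1 − power = 1 − 0.9658 = 0.0342.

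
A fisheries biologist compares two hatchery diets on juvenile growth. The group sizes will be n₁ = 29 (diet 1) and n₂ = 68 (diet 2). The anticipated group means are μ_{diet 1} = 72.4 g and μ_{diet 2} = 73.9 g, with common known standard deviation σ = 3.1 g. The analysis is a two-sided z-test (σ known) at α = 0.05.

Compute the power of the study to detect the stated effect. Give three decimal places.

Standardized effect: d = |μ_{diet 1} − μ_{diet 2}| / σ = |72.4 − 73.9| / 3.1 = 0.4839
Noncentrality parameter: δ = d / √(1/n₁ + 1/n₂) = 0.4839 / √(1/29 + 1/68) = 2.1817
Two-sided α = 0.05 → critical value z_{0.025} = 1.960.
Power = Φ(δ − 1.960) + Φ(−δ − 1.960) = Φ(0.222) + Φ(-4.142) = 0.5877 + 0.0000 = 0.5878.

Power ≈ 0.588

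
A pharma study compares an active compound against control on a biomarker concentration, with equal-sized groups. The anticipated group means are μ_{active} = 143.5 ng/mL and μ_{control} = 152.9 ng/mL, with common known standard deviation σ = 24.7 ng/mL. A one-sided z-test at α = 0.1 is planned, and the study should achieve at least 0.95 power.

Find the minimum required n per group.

n = 119 per group

Standardized effect: d = |μ_{active} − μ_{control}| / σ = |143.5 − 152.9| / 24.7 = 0.3806
Set Φ(δ − 1.282) = 0.95; then δ − 1.282 = Φ⁻¹(0.95) = 1.645, giving δ = 2.926.
δ = d·√(n/2) ⇒ n = 2(δ/d)² = 2 × (2.926 / 0.3806)² = 118.26.
Rounding up, n = 119 per group.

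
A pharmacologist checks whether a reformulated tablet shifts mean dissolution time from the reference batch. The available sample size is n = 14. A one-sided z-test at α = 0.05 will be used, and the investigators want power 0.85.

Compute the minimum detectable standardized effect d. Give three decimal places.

Required noncentrality: δ = z_{0.05} + z_{0.15} = 1.645 + 1.036 = 2.681.
δ = d·√n ⇒ d = δ/√n = 2.681/√14 = 0.7166.

d ≈ 0.717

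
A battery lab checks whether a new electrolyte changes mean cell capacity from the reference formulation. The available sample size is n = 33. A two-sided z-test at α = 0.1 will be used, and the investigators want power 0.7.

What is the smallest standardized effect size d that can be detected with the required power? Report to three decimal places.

d ≈ 0.378

Need Φ(δ − 1.645) = 0.7, so δ = 1.645 + 0.524 = 2.169.
(Lower-tail contribution to power is negligible for δ > 0.)
δ = d·√n ⇒ d = δ/√n = 2.169/√33 = 0.3776.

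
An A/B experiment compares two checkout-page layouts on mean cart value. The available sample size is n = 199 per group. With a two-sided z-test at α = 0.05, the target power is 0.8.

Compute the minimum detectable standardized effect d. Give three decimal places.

Need Φ(δ − 1.960) = 0.8, so δ = 1.960 + 0.842 = 2.802.
(Lower-tail contribution to power is negligible for δ > 0.)
δ = d·√(n/2) ⇒ d = δ/√(n/2) = 2.802/√(199/2) = 0.2809.

d ≈ 0.281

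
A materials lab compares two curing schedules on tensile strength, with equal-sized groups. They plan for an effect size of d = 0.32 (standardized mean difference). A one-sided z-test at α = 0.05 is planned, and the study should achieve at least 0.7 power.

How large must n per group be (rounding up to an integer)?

n = 92 per group

Set Φ(δ − 1.645) = 0.7; then δ − 1.645 = Φ⁻¹(0.7) = 0.524, giving δ = 2.169.
δ = d·√(n/2) ⇒ n = 2(δ/d)² = 2 × (2.169 / 0.32)² = 91.91.
Round up to the next whole unit.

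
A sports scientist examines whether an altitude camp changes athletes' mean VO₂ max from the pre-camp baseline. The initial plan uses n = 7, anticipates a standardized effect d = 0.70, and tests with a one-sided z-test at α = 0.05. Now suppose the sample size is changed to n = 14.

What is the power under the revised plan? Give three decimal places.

With n = 14: δ = d·√n = 0.70 × √14 = 2.6192. Critical value z_{0.05} = 1.645.
Revised power = P(Z > 1.645 − δ) = Φ(0.974) = 0.8350.

Power ≈ 0.835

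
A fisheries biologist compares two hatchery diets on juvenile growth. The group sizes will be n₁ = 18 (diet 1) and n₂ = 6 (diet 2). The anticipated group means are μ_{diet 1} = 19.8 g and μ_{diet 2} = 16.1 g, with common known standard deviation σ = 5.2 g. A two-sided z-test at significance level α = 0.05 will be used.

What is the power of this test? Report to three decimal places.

Power ≈ 0.326

Standardized effect: d = |μ_{diet 1} − μ_{diet 2}| / σ = |19.8 − 16.1| / 5.2 = 0.7115
Noncentrality parameter: δ = d / √(1/n₁ + 1/n₂) = 0.7115 / √(1/18 + 1/6) = 1.5094
Two-sided α = 0.05 → critical value z_{0.025} = 1.960.
Power = Φ(δ − 1.960) + Φ(−δ − 1.960) = Φ(-0.451) + Φ(-3.469) = 0.3262 + 0.0003 = 0.3264.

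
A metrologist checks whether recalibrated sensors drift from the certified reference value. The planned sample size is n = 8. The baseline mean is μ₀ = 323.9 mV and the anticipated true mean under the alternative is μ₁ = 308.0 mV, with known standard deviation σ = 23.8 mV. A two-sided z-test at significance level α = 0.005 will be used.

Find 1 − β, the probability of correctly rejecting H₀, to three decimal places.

Power ≈ 0.179

Standardized effect: d = |μ₁ − μ₀| / σ = |308.0 − 323.9| / 23.8 = 0.6681
Noncentrality parameter: δ = d·√n = 0.6681 × √8 = 1.8896
Two-sided α = 0.005 → critical value z_{0.0025} = 2.807.
Power = Φ(δ − 2.807) + Φ(−δ − 2.807) = Φ(-0.917) + Φ(-4.697) = 0.1795 + 0.0000 = 0.1795.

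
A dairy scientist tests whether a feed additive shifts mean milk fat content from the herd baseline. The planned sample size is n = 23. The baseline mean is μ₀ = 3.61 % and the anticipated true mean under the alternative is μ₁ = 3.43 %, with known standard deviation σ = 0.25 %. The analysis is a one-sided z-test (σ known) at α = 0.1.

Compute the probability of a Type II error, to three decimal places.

Standardized effect: d = |μ₁ − μ₀| / σ = |3.43 − 3.61| / 0.25 = 0.7200
Noncentrality parameter: δ = d·√n = 0.7200 × √23 = 3.4530
One-sided α = 0.1 → critical value z_{0.1} = 1.282.
Power = P(Z > 1.282 − δ) = Φ(2.171) = 0.9851.
Type II error: β = 1 − power = 1 − 0.9851 = 0.0149.

β ≈ 0.015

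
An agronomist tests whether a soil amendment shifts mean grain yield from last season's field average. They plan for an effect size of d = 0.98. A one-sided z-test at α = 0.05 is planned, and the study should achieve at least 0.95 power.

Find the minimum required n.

Set Φ(δ − 1.645) = 0.95; then δ − 1.645 = Φ⁻¹(0.95) = 1.645, giving δ = 3.290.
δ = d·√n ⇒ n = (δ/d)² = (3.290 / 0.98)² = 11.27.
Rounding up, n = 12.

n = 12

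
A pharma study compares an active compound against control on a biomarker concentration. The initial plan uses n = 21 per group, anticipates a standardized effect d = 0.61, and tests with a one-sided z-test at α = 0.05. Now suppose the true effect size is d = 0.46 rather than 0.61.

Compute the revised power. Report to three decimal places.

Power ≈ 0.439

With d = 0.46: δ = d·√(n/2) = 0.46 × √(21/2) = 1.4906. Critical value z_{0.05} = 1.645.
Revised power = P(Z > 1.645 − δ) = Φ(-0.154) = 0.4387.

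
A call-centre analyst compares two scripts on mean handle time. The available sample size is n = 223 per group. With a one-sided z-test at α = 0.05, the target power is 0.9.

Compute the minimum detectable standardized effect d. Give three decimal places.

Need Φ(δ − 1.645) = 0.9, so δ = 1.645 + 1.282 = 2.926.
δ = d·√(n/2) ⇒ d = δ/√(n/2) = 2.926/√(223/2) = 0.2771.

d ≈ 0.277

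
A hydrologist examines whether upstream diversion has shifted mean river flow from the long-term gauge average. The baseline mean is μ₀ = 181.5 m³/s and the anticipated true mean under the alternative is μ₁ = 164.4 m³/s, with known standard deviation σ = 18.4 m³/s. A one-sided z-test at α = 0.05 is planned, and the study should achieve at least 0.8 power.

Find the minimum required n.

Standardized effect: d = |μ₁ − μ₀| / σ = |164.4 − 181.5| / 18.4 = 0.9293
Set Φ(δ − 1.645) = 0.8; then δ − 1.645 = Φ⁻¹(0.8) = 0.842, giving δ = 2.486.
δ = d·√n ⇒ n = (δ/d)² = (2.486 / 0.9293)² = 7.16.
Rounding up, n = 8.

n = 8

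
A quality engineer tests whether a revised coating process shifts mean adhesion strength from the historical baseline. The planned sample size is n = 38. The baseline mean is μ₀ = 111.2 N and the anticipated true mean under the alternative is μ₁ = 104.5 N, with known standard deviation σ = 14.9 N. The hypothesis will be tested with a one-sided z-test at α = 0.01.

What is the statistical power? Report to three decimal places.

Standardized effect: d = |μ₁ − μ₀| / σ = |104.5 − 111.2| / 14.9 = 0.4497
Noncentrality parameter: δ = d·√n = 0.4497 × √38 = 2.7719
One-sided α = 0.01 → critical value z_{0.01} = 2.326.
Power = Φ(δ − 2.326) = Φ(0.446) = 0.6720.

Power ≈ 0.672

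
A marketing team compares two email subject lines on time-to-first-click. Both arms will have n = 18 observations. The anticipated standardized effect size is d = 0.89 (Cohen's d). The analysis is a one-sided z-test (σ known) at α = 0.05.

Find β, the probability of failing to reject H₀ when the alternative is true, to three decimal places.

β ≈ 0.153

Noncentrality parameter: δ = d·√(n/2) = 0.89 × √(18/2) = 2.6700
One-sided α = 0.05 → critical value z_{0.05} = 1.645.
Power = Φ(δ − 1.645) = Φ(1.025) = 0.8474.
Type II error: β = 1 − power = 1 − 0.8474 = 0.1526.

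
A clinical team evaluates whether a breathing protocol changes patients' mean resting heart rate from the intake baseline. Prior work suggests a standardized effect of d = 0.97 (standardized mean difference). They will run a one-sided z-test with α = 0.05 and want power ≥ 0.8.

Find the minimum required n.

For power 0.8 need Φ(δ − z_{0.05}) = 0.8, so δ = z_{0.05} + z_{0.20} = 1.645 + 0.842 = 2.486.
δ = d·√n ⇒ n = (δ/d)² = (2.486 / 0.97)² = 6.57.
Rounding up, n = 7.

n = 7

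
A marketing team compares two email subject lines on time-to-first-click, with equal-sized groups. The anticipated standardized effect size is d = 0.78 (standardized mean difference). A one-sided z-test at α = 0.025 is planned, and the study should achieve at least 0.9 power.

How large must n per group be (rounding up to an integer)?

n = 35 per group

Set Φ(δ − 1.960) = 0.9; then δ − 1.960 = Φ⁻¹(0.9) = 1.282, giving δ = 3.242.
δ = d·√(n/2) ⇒ n = 2(δ/d)² = 2 × (3.242 / 0.78)² = 34.54.
Round up to the next whole unit.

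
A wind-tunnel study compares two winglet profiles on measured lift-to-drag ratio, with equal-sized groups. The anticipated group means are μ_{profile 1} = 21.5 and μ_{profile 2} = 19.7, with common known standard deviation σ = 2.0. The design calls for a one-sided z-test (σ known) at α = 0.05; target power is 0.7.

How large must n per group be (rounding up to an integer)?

n = 12 per group

Standardized effect: d = |μ_{profile 1} − μ_{profile 2}| / σ = |21.5 − 19.7| / 2.0 = 0.9000
For power 0.7 need Φ(δ − z_{0.05}) = 0.7, so δ = z_{0.05} + z_{0.30} = 1.645 + 0.524 = 2.169.
δ = d·√(n/2) ⇒ n = 2(δ/d)² = 2 × (2.169 / 0.9000)² = 11.62.
Rounding up, n = 12 per group.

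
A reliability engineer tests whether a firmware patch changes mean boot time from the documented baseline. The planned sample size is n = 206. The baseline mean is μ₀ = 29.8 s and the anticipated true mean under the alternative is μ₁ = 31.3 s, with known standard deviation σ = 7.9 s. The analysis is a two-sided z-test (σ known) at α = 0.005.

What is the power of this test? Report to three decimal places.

Standardized effect: d = |μ₁ − μ₀| / σ = |31.3 − 29.8| / 7.9 = 0.1899
Noncentrality parameter: δ = d·√n = 0.1899 × √206 = 2.7252
Critical value for a two-sided test at α = 0.005: z_{α/2} = 2.807.
Power = Φ(δ − 2.807) + Φ(−δ − 2.807) = Φ(-0.082) + Φ(-5.532) = 0.4674 + 0.0000 = 0.4674.

Power ≈ 0.467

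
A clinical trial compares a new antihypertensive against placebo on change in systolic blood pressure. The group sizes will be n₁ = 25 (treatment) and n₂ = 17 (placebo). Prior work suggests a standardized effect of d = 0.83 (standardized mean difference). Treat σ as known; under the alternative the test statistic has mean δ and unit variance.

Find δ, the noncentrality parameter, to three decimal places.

δ = d / √(1/n₁ + 1/n₂) = 0.83 / √(1/25 + 1/17) = 2.6403

δ ≈ 2.640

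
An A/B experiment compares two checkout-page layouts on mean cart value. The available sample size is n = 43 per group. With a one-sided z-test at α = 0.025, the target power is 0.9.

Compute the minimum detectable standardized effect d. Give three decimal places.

Required noncentrality: δ = z_{0.025} + z_{0.10} = 1.960 + 1.282 = 3.242.
δ = d·√(n/2) ⇒ d = δ/√(n/2) = 3.242/√(43/2) = 0.6991.

d ≈ 0.699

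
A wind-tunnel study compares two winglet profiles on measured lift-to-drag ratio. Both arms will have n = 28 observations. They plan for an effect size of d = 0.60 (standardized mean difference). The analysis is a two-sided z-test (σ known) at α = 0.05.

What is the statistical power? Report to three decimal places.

Power ≈ 0.612

Noncentrality parameter: δ = d·√(n/2) = 0.60 × √(28/2) = 2.2450
Two-sided α = 0.05 → critical value z_{0.025} = 1.960.
Power = Φ(δ − 1.960) + Φ(−δ − 1.960) = Φ(0.285) + Φ(-4.205) = 0.6122 + 0.0000 = 0.6122.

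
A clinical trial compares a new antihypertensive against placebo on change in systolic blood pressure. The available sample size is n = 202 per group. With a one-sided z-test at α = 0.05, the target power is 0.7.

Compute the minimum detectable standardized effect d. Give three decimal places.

d ≈ 0.216

Required noncentrality: δ = z_{0.05} + z_{0.30} = 1.645 + 0.524 = 2.169.
δ = d·√(n/2) ⇒ d = δ/√(n/2) = 2.169/√(202/2) = 0.2158.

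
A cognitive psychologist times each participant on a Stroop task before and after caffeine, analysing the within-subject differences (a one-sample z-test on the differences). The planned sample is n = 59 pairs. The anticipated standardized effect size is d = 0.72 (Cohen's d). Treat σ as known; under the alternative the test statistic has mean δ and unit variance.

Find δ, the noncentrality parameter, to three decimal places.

δ = d·√n = 0.72 × √59 = 5.5304

δ ≈ 5.530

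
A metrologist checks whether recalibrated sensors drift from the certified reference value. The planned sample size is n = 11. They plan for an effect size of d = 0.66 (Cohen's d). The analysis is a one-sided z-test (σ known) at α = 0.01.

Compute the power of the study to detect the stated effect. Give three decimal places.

Power ≈ 0.445

Noncentrality parameter: δ = d·√n = 0.66 × √11 = 2.1890
One-sided α = 0.01 → critical value z_{0.01} = 2.326.
Power = Φ(δ − 2.326) = Φ(-0.137) = 0.4454.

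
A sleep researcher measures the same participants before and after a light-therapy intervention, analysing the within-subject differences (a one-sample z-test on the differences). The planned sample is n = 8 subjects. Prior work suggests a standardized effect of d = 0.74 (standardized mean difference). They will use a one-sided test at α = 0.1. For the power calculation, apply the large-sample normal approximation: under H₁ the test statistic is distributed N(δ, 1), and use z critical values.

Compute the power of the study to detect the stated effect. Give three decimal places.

Power ≈ 0.791

Noncentrality parameter: δ = d·√n = 0.74 × √8 = 2.0930
Critical value for a one-sided test at α = 0.1: z_α = 1.282.
Power = Φ(δ − 1.282) = Φ(0.811) = 0.7915.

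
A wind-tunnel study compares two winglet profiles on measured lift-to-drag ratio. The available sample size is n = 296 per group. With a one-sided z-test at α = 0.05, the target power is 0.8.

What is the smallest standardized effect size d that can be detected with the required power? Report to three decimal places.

d ≈ 0.204

Required noncentrality: δ = z_{0.05} + z_{0.20} = 1.645 + 0.842 = 2.486.
δ = d·√(n/2) ⇒ d = δ/√(n/2) = 2.486/√(296/2) = 0.2044.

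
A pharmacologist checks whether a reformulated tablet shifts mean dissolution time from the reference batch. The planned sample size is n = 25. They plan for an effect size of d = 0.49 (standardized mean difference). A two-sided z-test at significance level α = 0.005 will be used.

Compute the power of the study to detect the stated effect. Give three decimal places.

Power ≈ 0.361

Noncentrality parameter: δ = d·√n = 0.49 × √25 = 2.4500
Two-sided α = 0.005 → critical value z_{0.0025} = 2.807.
Power = Φ(δ − 2.807) + Φ(−δ − 2.807) = Φ(-0.357) + Φ(-5.257) = 0.3605 + 0.0000 = 0.3605.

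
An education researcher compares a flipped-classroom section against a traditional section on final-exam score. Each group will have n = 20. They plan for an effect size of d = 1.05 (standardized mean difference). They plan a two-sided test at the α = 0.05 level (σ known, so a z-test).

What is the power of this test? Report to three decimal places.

Power ≈ 0.913

Noncentrality parameter: δ = d·√(n/2) = 1.05 × √(20/2) = 3.3204
Two-sided α = 0.05 → critical value z_{0.025} = 1.960.
Power = Φ(δ − 1.960) + Φ(−δ − 1.960) = Φ(1.360) + Φ(-5.280) = 0.9132 + 0.0000 = 0.9132.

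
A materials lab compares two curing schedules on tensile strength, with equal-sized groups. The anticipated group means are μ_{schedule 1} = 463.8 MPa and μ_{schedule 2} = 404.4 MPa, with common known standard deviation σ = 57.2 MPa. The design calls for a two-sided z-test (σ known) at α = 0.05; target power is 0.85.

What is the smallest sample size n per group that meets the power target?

Standardized effect: d = |μ_{schedule 1} − μ_{schedule 2}| / σ = |463.8 − 404.4| / 57.2 = 1.0385
Set Φ(δ − 1.960) = 0.85; then δ − 1.960 = Φ⁻¹(0.85) = 1.036, giving δ = 2.996.
(For δ > 0 the lower-tail rejection region contributes negligibly to power, so the one-term inversion is standard.)
δ = d·√(n/2) ⇒ n = 2(δ/d)² = 2 × (2.996 / 1.0385)² = 16.65.
Round up to the next whole unit.

n = 17 per group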